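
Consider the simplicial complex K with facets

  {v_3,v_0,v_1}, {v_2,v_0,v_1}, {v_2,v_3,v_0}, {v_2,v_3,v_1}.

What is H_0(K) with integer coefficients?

We work with the vertex ordering v_0 < v_1 < v_2 < v_3. The simplices of K, each written with vertices in increasing order, are:

  0-simplices (4): [v_0], [v_1], [v_2], [v_3]
  1-simplices (6): [v_0,v_1], [v_0,v_2], [v_0,v_3], [v_1,v_2], [v_1,v_3], [v_2,v_3]
  2-simplices (4): [v_0,v_1,v_2], [v_0,v_1,v_3], [v_0,v_2,v_3], [v_1,v_2,v_3]

giving chain groups C_0 ≅ Z^4, C_1 ≅ Z^6, C_2 ≅ Z^4.

The boundary map ∂_1: C_1 → C_0 maps an edge to its endpoints' difference, ∂[p,q] = q − p.
The 4×6 boundary matrix has rank 3 and Smith normal form diag(1,1,1).

The boundary map ∂_2: C_2 → C_1 sends each 2-simplex [p,q,r] to [q,r] − [p,r] + [p,q]. For instance
  ∂[v_0,v_2,v_3] = [v_2,v_3] − [v_0,v_3] + [v_0,v_2],
  ∂[v_0,v_1,v_3] = [v_1,v_3] − [v_0,v_3] + [v_0,v_1].
As a 6×4 matrix over Z this has rank 3, with invariant factors (1,1,1).

From H_k ≅ ker(∂_k) / im(∂_{k+1}) we obtain:

  H_0: rank C_0 − rank ∂_1 = 4 − 3 = 1, and the invariant factors of ∂_1 are all 1, so H_0 ≅ Z.

(K is a triangulation of the 2-sphere S^2.)

H_0 ≅ Z.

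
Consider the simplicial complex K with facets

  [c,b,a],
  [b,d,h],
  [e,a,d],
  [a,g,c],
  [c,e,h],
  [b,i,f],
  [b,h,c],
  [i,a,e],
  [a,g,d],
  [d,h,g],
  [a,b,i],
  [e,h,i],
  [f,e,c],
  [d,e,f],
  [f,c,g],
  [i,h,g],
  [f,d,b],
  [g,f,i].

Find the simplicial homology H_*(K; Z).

Fix the vertex order a < b < c < d < e < f < g < h < i and write every simplex with vertices in increasing order. Then dim K = 2 and the simplices of K are:

  0-simplices (9): a, b, c, d, e, f, g, h, i
  1-simplices (27): ab, ac, ad, ae, ag, ai, bc, bd, bf, bh, bi, ce, cf, cg, ch, de, df, dg, dh, ef, eh, ei, fg, fi, gh, gi, hi
  2-simplices (18): abc, abi, acg, ade, adg, aei, bch, bdf, bdh, bfi, cef, ceh, cfg, def, dgh, ehi, fgi, ghi

so the chain groups are C_0 ≅ Z^9, C_1 ≅ Z^27, C_2 ≅ Z^18.

The boundary map ∂_1: C_1 → C_0 is given by ∂[p,q] = [q] − [p]. For instance
  ∂hi = i − h.
The 9×27 boundary matrix has rank 8 and Smith normal form diag(1,1,1,1,1,1,1,1).

∂_2: C_2 → C_1 maps a triangle to the signed sum of its edges. For instance
  ∂ceh = eh − ch + ce,
  ∂adg = dg − ag + ad.
This gives a 27×18 integer matrix of rank 17; reducing to Smith normal form yields diagonal entries (1,1,1,1,1,1,1,1,1,1,1,1,1,1,1,1,1).

Now H_k = ker ∂_k / im ∂_{k+1}, so:

  H_0: rank C_0 − rank ∂_1 = 9 − 8 = 1, and the invariant factors of ∂_1 are all 1, so H_0 ≅ Z.
  H_1: rank ker ∂_1 − rank ∂_2 = (27 − 8) − 17 = 2, and the invariant factors of ∂_2 are all 1, so H_1 ≅ Z^2.
  H_2: rank ker ∂_2 − rank ∂_3 = (18 − 17) − 0 = 1, and there is no ∂_3, so H_2 ≅ Z.

H_0 ≅ Z,  H_1 ≅ Z^2,  H_2 ≅ Z.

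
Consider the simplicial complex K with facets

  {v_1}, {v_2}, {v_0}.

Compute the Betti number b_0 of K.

b_0 = 3.

Take the total order v_0 < v_1 < v_2 on the vertex set. Then K (dimension 0) consists of the simplices:

  0-simplices (3): [v_0], [v_1], [v_2]

so the chain groups are C_0 ≅ Z^3.

Now H_k = ker ∂_k / im ∂_{k+1}, so:

  H_0: rank C_0 − rank ∂_1 = 3 − 0 = 3, and there is no ∂_1, so H_0 = Z^3.

Hence the Betti numbers are b_0 = 3.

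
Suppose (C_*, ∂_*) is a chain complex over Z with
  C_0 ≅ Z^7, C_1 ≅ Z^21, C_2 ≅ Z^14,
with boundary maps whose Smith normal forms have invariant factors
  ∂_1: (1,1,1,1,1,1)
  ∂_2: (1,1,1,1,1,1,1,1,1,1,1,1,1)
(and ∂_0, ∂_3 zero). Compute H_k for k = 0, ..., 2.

H_0: b_0 = 7 − 0 − 6 = 1; torsion from ∂_1 factors > 1: none. So H_0 ≅ Z.
H_1: b_1 = 21 − 6 − 13 = 2; torsion from ∂_2 factors > 1: none. So H_1 ≅ Z^2.
H_2: b_2 = 14 − 13 − 0 = 1; torsion from ∂_3 factors > 1: none. So H_2 ≅ Z.

H_0 ≅ Z,  H_1 ≅ Z^2,  H_2 ≅ Z.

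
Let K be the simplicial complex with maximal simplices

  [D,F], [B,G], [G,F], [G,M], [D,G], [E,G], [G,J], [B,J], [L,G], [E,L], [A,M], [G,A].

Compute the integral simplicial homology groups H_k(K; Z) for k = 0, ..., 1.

K has 9 vertices, 12 edges.
rank ∂_0 = 0, rank ∂_1 = 8 ⇒ b_0 = 9 − 0 − 8 = 1; all invariant factors of ∂_1 are 1 so no torsion. So H_0 = Z.
rank ∂_1 = 8, rank ∂_2 = 0 ⇒ b_1 = 12 − 8 − 0 = 4. So H_1 = Z^4.

H_0 = Z,  H_1 = Z^4.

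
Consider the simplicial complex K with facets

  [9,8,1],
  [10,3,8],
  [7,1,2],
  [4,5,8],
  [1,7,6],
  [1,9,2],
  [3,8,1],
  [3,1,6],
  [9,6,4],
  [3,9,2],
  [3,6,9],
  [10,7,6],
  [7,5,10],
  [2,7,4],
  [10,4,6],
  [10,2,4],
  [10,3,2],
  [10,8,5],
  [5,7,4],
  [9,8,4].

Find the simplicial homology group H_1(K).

Fix the vertex order 1 < 2 < 3 < 4 < 5 < 6 < 7 < 8 < 9 < 10 and write every simplex with vertices in increasing order. Then dim K = 2 and the simplices of K are:

  0-simplices (10): [1], [2], [3], [4], [5], [6], [7], [8], [9], [10]
  1-simplices (30): (30 of them)
  2-simplices (20): (20 of them)

giving chain groups C_0 ≅ Z^10, C_1 ≅ Z^30, C_2 ≅ Z^20.

Boundary ∂_1: C_1 → C_0 maps an edge to its endpoints' difference, ∂[p,q] = q − p. For instance
  ∂[4,8] = [8] − [4].
The resulting 10×30 matrix has rank 9, and its Smith normal form has invariant factors (1,1,1,1,1,1,1,1,1).

∂_2: C_2 → C_1 maps a triangle to the signed sum of its edges. For instance
  ∂[4,6,10] = [6,10] − [4,10] + [4,6],
  ∂[4,6,9] = [6,9] − [4,9] + [4,6].
The 30×20 boundary matrix has rank 20 and Smith normal form diag(1,1,1,1,1,1,1,1,1,1,1,1,1,1,1,1,1,1,1,2).

Computing H_k = (kernel of ∂_k) / (image of ∂_{k+1}):

  H_1: rank ker ∂_1 − rank ∂_2 = (30 − 9) − 20 = 1, and ∂_2 has invariant factor 2 > 1, so H_1 ≅ Z ⊕ Z/2.

H_1 ≅ Z ⊕ Z/2.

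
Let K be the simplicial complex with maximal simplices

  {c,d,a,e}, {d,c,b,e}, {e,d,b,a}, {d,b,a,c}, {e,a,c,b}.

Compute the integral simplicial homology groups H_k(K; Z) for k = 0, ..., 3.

H_0 ≅ Z,  H_1 = 0,  H_2 = 0,  H_3 ≅ Z.

We work with the vertex ordering a < b < c < d < e. The simplices of K, each written with vertices in increasing order, are:

  0-simplices (5): a, b, c, d, e
  1-simplices (10): ab, ac, ad, ae, bc, bd, be, cd, ce, de
  2-simplices (10): abc, abd, abe, acd, ace, ade, bcd, bce, bde, cde
  3-simplices (5): abcd, abce, abde, acde, bcde

so the chain groups are C_0 ≅ Z^5, C_1 ≅ Z^10, C_2 ≅ Z^10, C_3 ≅ Z^5.

The boundary map ∂_1: C_1 → C_0 maps an edge to its endpoints' difference, ∂[p,q] = q − p.
As a 5×10 matrix over Z this has rank 4, with invariant factors (1,1,1,1).

∂_2: C_2 → C_1 sends each 2-simplex [p,q,r] to [q,r] − [p,r] + [p,q]. For instance
  ∂bde = de − be + bd,
  ∂cde = de − ce + cd.
The 10×10 boundary matrix has rank 6 and Smith normal form diag(1,1,1,1,1,1).

∂_3: C_3 → C_2 sends each 3-simplex σ to the alternating sum Σ_i (−1)^i (σ with its i-th vertex removed). For instance
  ∂abcd = bcd − acd + abd − abc,
  ∂acde = cde − ade + ace − acd.
As a 10×5 matrix over Z this has rank 4, with invariant factors (1,1,1,1).

Now H_k = ker ∂_k / im ∂_{k+1}, so:

  H_0: rank C_0 − rank ∂_1 = 5 − 4 = 1, and the invariant factors of ∂_1 are all 1, so H_0 ≅ Z.
  H_1: rank ker ∂_1 − rank ∂_2 = (10 − 4) − 6 = 0, and the invariant factors of ∂_2 are all 1, so H_1 ≅ 0.
  H_2: rank ker ∂_2 − rank ∂_3 = (10 − 6) − 4 = 0, and the invariant factors of ∂_3 are all 1, so H_2 ≅ 0.
  H_3: rank ker ∂_3 − rank ∂_4 = (5 − 4) − 0 = 1, and there is no ∂_4, so H_3 ≅ Z.

As a check, the Euler characteristic is 5 − 10 + 10 − 5 = 0, which agrees with 1 − 0 + 0 − 1 = 0.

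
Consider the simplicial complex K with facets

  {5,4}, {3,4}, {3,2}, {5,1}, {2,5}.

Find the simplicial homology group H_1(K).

Fix the vertex order 1 < 2 < 3 < 4 < 5 and write every simplex with vertices in increasing order. Then dim K = 1 and the simplices of K are:

  0-simplices (5): [1], [2], [3], [4], [5]
  1-simplices (5): [1,5], [2,3], [2,5], [3,4], [4,5]

giving chain groups C_0 ≅ Z^5, C_1 ≅ Z^5.

Boundary ∂_1: C_1 → C_0 maps an edge to its endpoints' difference, ∂[p,q] = q − p. For instance
  ∂[2,5] = [5] − [2].
This gives a 5×5 integer matrix of rank 4; reducing to Smith normal form yields diagonal entries (1,1,1,1).

Computing H_k = (kernel of ∂_k) / (image of ∂_{k+1}):

  H_1: rank ker ∂_1 − rank ∂_2 = (5 − 4) − 0 = 1, and there is no ∂_2, so H_1 = Z.

H_1 = Z.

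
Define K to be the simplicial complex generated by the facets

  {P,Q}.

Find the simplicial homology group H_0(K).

H_0 = Z.

Take the total order P < Q on the vertex set. Then K (dimension 1) consists of the simplices:

  0-simplices (2): P, Q
  1-simplices (1): PQ

so the chain groups are C_0 ≅ Z^2, C_1 ≅ Z^1.

The boundary map ∂_1: C_1 → C_0 sends each edge [p,q] (with p < q) to q − p.
As a 2×1 matrix over Z this has rank 1, with invariant factors (1).

Computing H_k = (kernel of ∂_k) / (image of ∂_{k+1}):

  H_0: rank C_0 − rank ∂_1 = 2 − 1 = 1, and the invariant factors of ∂_1 are all 1, so H_0 ≅ Z.

(K is a triangulation of the 1-simplex.)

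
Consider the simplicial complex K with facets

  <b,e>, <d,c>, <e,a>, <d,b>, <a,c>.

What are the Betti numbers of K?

b_0 = 1, b_1 = 1.

Order the vertices as a < b < c < d < e. Listing each simplex with vertices in this order, K has dimension 1 with simplices:

  0-simplices (5): a, b, c, d, e
  1-simplices (5): ac, ae, bd, be, cd

Hence C_0 ≅ Z^5, C_1 ≅ Z^5.

The boundary map ∂_1: C_1 → C_0 is given by ∂[p,q] = [q] − [p]. For instance
  ∂bd = d − b.
This gives a 5×5 integer matrix of rank 4; reducing to Smith normal form yields diagonal entries (1,1,1,1).

Reading off H_k = ker ∂_k / im ∂_{k+1}:

  H_0: rank C_0 − rank ∂_1 = 5 − 4 = 1, and the invariant factors of ∂_1 are all 1, so H_0 = Z.
  H_1: rank ker ∂_1 − rank ∂_2 = (5 − 4) − 0 = 1, and there is no ∂_2, so H_1 = Z.

Hence the Betti numbers are b_0 = 1, b_1 = 1.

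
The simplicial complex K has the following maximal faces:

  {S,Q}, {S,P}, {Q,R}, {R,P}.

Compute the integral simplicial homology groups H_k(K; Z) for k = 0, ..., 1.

Take the total order P < Q < R < S on the vertex set. Then K (dimension 1) consists of the simplices:

  0-simplices (4): P, Q, R, S
  1-simplices (4): PR, PS, QR, QS

Hence C_0 ≅ Z^4, C_1 ≅ Z^4.

The boundary map ∂_1: C_1 → C_0 maps an edge to its endpoints' difference, ∂[p,q] = q − p. For instance
  ∂QS = S − Q.
The resulting 4×4 matrix has rank 3, and its Smith normal form has invariant factors (1,1,1).

Computing H_k = (kernel of ∂_k) / (image of ∂_{k+1}):

  H_0: rank C_0 − rank ∂_1 = 4 − 3 = 1, and the invariant factors of ∂_1 are all 1, so H_0 ≅ Z.
  H_1: rank ker ∂_1 − rank ∂_2 = (4 − 3) − 0 = 1, and there is no ∂_2, so H_1 ≅ Z.

H_0 ≅ Z,  H_1 ≅ Z.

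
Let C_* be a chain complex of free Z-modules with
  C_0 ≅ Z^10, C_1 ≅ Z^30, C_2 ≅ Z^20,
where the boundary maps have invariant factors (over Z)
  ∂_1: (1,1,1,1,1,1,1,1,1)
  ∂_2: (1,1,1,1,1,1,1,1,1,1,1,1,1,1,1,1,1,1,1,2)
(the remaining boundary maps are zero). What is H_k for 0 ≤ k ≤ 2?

H_0 ≅ Z,  H_1 ≅ Z ⊕ Z/2,  H_2 = 0.

H_0: b_0 = 10 − 0 − 9 = 1; torsion from ∂_1 factors > 1: none. So H_0 ≅ Z.
H_1: b_1 = 30 − 9 − 20 = 1; torsion from ∂_2 factors > 1: [2]. So H_1 ≅ Z ⊕ Z/2.
H_2: b_2 = 20 − 20 − 0 = 0; torsion from ∂_3 factors > 1: none. So H_2 ≅ 0.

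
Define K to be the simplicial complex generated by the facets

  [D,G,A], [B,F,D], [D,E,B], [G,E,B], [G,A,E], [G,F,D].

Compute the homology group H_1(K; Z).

Take the total order A < B < D < E < F < G on the vertex set. Then K (dimension 2) consists of the simplices:

  0-simplices (6): A, B, D, E, F, G
  1-simplices (12): AD, AE, AG, BD, BE, BF, BG, DE, DF, DG, EG, FG
  2-simplices (6): ADG, AEG, BDE, BDF, BEG, DFG

Hence C_0 ≅ Z^6, C_1 ≅ Z^12, C_2 ≅ Z^6.

Boundary ∂_1: C_1 → C_0 is given by ∂[p,q] = [q] − [p]. For instance
  ∂BG = G − B.
This gives a 6×12 integer matrix of rank 5; reducing to Smith normal form yields diagonal entries (1,1,1,1,1).

The boundary map ∂_2: C_2 → C_1 maps a triangle to the signed sum of its edges. For instance
  ∂AEG = EG − AG + AE,
  ∂BDE = DE − BE + BD.
As a 12×6 matrix over Z this has rank 6, with invariant factors (1,1,1,1,1,1).

Now H_k = ker ∂_k / im ∂_{k+1}, so:

  H_1: rank ker ∂_1 − rank ∂_2 = (12 − 5) − 6 = 1, and the invariant factors of ∂_2 are all 1, so H_1 ≅ Z.

H_1 ≅ Z.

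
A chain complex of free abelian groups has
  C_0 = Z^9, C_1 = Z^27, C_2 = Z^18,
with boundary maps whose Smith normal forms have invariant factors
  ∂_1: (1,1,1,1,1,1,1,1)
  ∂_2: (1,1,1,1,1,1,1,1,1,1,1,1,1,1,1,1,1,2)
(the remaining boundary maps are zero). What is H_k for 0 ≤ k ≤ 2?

H_0 ≅ Z,  H_1 ≅ Z ⊕ Z/2,  H_2 = 0.

H_0: b_0 = 9 − 0 − 8 = 1; torsion from ∂_1 factors > 1: none. So H_0 ≅ Z.
H_1: b_1 = 27 − 8 − 18 = 1; torsion from ∂_2 factors > 1: [2]. So H_1 ≅ Z ⊕ Z/2.
H_2: b_2 = 18 − 18 − 0 = 0; torsion from ∂_3 factors > 1: none. So H_2 ≅ 0.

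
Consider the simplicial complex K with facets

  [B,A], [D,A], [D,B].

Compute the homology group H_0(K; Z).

H_0 = Z.

We work with the vertex ordering A < B < D. The simplices of K, each written with vertices in increasing order, are:

  0-simplices (3): A, B, D
  1-simplices (3): AB, AD, BD

giving chain groups C_0 ≅ Z^3, C_1 ≅ Z^3.

The boundary map ∂_1: C_1 → C_0 sends each edge [p,q] (with p < q) to q − p. For instance
  ∂AD = D − A.
The resulting 3×3 matrix has rank 2, and its Smith normal form has invariant factors (1,1).

Reading off H_k = ker ∂_k / im ∂_{k+1}:

  H_0: rank C_0 − rank ∂_1 = 3 − 2 = 1, and the invariant factors of ∂_1 are all 1, so H_0 ≅ Z.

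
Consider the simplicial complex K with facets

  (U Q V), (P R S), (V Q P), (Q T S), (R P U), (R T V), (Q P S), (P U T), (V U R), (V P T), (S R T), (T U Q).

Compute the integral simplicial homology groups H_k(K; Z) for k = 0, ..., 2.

H_0 = Z,  H_1 = Z/2,  H_2 = 0.

Fix the vertex order P < Q < R < S < T < U < V and write every simplex with vertices in increasing order. Then dim K = 2 and the simplices of K are:

  0-simplices (7): P, Q, R, S, T, U, V
  1-simplices (18): PQ, PR, PS, PT, PU, PV, QS, QT, QU, QV, RS, RT, RU, RV, ST, TU, TV, UV
  2-simplices (12): PQS, PQV, PRS, PRU, PTU, PTV, QST, QTU, QUV, RST, RTV, RUV

so the chain groups are C_0 ≅ Z^7, C_1 ≅ Z^18, C_2 ≅ Z^12.

Boundary ∂_1: C_1 → C_0 sends each edge [p,q] (with p < q) to q − p. For instance
  ∂ST = T − S.
The resulting 7×18 matrix has rank 6, and its Smith normal form has invariant factors (1,1,1,1,1,1).

Boundary ∂_2: C_2 → C_1 acts by ∂[p,q,r] = [q,r] − [p,r] + [p,q]. For instance
  ∂QUV = UV − QV + QU,
  ∂RUV = UV − RV + RU.
As a 18×12 matrix over Z this has rank 12, with invariant factors (1,1,1,1,1,1,1,1,1,1,1,2).

Computing H_k = (kernel of ∂_k) / (image of ∂_{k+1}):

  H_0: rank C_0 − rank ∂_1 = 7 − 6 = 1, and the invariant factors of ∂_1 are all 1, so H_0 ≅ Z.
  H_1: rank ker ∂_1 − rank ∂_2 = (18 − 6) − 12 = 0, and ∂_2 has invariant factor 2 > 1, so H_1 ≅ Z/2.
  H_2: rank ker ∂_2 − rank ∂_3 = (12 − 12) − 0 = 0, and there is no ∂_3, so H_2 ≅ 0.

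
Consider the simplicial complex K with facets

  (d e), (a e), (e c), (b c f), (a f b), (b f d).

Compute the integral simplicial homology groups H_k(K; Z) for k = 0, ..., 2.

H_0 ≅ Z,  H_1 ≅ Z^2,  H_2 = 0.

Fix the vertex order a < b < c < d < e < f and write every simplex with vertices in increasing order. Then dim K = 2 and the simplices of K are:

  0-simplices (6): a, b, c, d, e, f
  1-simplices (10): ab, ae, af, bc, bd, bf, ce, cf, de, df
  2-simplices (3): abf, bcf, bdf

so the chain groups are C_0 ≅ Z^6, C_1 ≅ Z^10, C_2 ≅ Z^3.

∂_1: C_1 → C_0 maps an edge to its endpoints' difference, ∂[p,q] = q − p. For instance
  ∂bc = c − b.
The 6×10 boundary matrix has rank 5 and Smith normal form diag(1,1,1,1,1).

Boundary ∂_2: C_2 → C_1 sends each 2-simplex [p,q,r] to [q,r] − [p,r] + [p,q]. For instance
  ∂abf = bf − af + ab,
  ∂bdf = df − bf + bd.
This gives a 10×3 integer matrix of rank 3; reducing to Smith normal form yields diagonal entries (1,1,1).

From H_k ≅ ker(∂_k) / im(∂_{k+1}) we obtain:

  H_0: rank C_0 − rank ∂_1 = 6 − 5 = 1, and the invariant factors of ∂_1 are all 1, so H_0 = Z.
  H_1: rank ker ∂_1 − rank ∂_2 = (10 − 5) − 3 = 2, and the invariant factors of ∂_2 are all 1, so H_1 = Z^2.
  H_2: rank ker ∂_2 − rank ∂_3 = (3 − 3) − 0 = 0, and there is no ∂_3, so H_2 = 0.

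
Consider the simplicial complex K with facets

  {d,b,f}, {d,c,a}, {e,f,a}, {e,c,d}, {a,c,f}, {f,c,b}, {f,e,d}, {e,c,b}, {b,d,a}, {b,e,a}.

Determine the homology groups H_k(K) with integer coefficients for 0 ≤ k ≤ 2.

We work with the vertex ordering a < b < c < d < e < f. The simplices of K, each written with vertices in increasing order, are:

  0-simplices (6): a, b, c, d, e, f
  1-simplices (15): ab, ac, ad, ae, af, bc, bd, be, bf, cd, ce, cf, de, df, ef
  2-simplices (10): abd, abe, acd, acf, aef, bce, bcf, bdf, cde, def

so the chain groups are C_0 ≅ Z^6, C_1 ≅ Z^15, C_2 ≅ Z^10.

Boundary ∂_1: C_1 → C_0 is given by ∂[p,q] = [q] − [p]. For instance
  ∂ae = e − a.
The resulting 6×15 matrix has rank 5, and its Smith normal form has invariant factors (1,1,1,1,1).

∂_2: C_2 → C_1 maps a triangle to the signed sum of its edges. For instance
  ∂bce = ce − be + bc,
  ∂abd = bd − ad + ab.
As a 15×10 matrix over Z this has rank 10, with invariant factors (1,1,1,1,1,1,1,1,1,2).

From H_k ≅ ker(∂_k) / im(∂_{k+1}) we obtain:

  H_0: rank C_0 − rank ∂_1 = 6 − 5 = 1, and the invariant factors of ∂_1 are all 1, so H_0 ≅ Z.
  H_1: rank ker ∂_1 − rank ∂_2 = (15 − 5) − 10 = 0, and ∂_2 has invariant factor 2 > 1, so H_1 ≅ Z/2.
  H_2: rank ker ∂_2 − rank ∂_3 = (10 − 10) − 0 = 0, and there is no ∂_3, so H_2 ≅ 0.

(K is a triangulation of the real projective plane RP^2.)

H_0 = Z,  H_1 = Z/2,  H_2 = 0.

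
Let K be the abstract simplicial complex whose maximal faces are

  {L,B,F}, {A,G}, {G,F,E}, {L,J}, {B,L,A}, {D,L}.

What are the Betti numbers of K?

b_0 = 1, b_1 = 1, b_2 = 0.

We work with the vertex ordering A < B < D < E < F < G < J < L. The simplices of K, each written with vertices in increasing order, are:

  0-simplices (8): A, B, D, E, F, G, J, L
  1-simplices (11): AB, AG, AL, BF, BL, DL, EF, EG, FG, FL, JL
  2-simplices (3): ABL, BFL, EFG

so the chain groups are C_0 ≅ Z^8, C_1 ≅ Z^11, C_2 ≅ Z^3.

∂_1: C_1 → C_0 is given by ∂[p,q] = [q] − [p]. For instance
  ∂EF = F − E.
This gives a 8×11 integer matrix of rank 7; reducing to Smith normal form yields diagonal entries (1,1,1,1,1,1,1).

Boundary ∂_2: C_2 → C_1 maps a triangle to the signed sum of its edges. For instance
  ∂EFG = FG − EG + EF,
  ∂ABL = BL − AL + AB.
This gives a 11×3 integer matrix of rank 3; reducing to Smith normal form yields diagonal entries (1,1,1).

From H_k ≅ ker(∂_k) / im(∂_{k+1}) we obtain:

  H_0: rank C_0 − rank ∂_1 = 8 − 7 = 1, and the invariant factors of ∂_1 are all 1, so H_0 ≅ Z.
  H_1: rank ker ∂_1 − rank ∂_2 = (11 − 7) − 3 = 1, and the invariant factors of ∂_2 are all 1, so H_1 ≅ Z.
  H_2: rank ker ∂_2 − rank ∂_3 = (3 − 3) − 0 = 0, and there is no ∂_3, so H_2 ≅ 0.

Hence the Betti numbers are b_0 = 1, b_1 = 1, b_2 = 0.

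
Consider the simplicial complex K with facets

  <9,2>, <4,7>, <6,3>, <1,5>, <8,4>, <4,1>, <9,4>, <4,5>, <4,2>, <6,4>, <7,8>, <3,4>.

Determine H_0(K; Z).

We work with the vertex ordering 1 < 2 < 3 < 4 < 5 < 6 < 7 < 8 < 9. The simplices of K, each written with vertices in increasing order, are:

  0-simplices (9): [1], [2], [3], [4], [5], [6], [7], [8], [9]
  1-simplices (12): [1,4], [1,5], [2,4], [2,9], [3,4], [3,6], [4,5], [4,6], [4,7], [4,8], [4,9], [7,8]

Hence C_0 ≅ Z^9, C_1 ≅ Z^12.

Boundary ∂_1: C_1 → C_0 maps an edge to its endpoints' difference, ∂[p,q] = q − p. For instance
  ∂[4,5] = [5] − [4].
The resulting 9×12 matrix has rank 8, and its Smith normal form has invariant factors (1,1,1,1,1,1,1,1).

Now H_k = ker ∂_k / im ∂_{k+1}, so:

  H_0: rank C_0 − rank ∂_1 = 9 − 8 = 1, and the invariant factors of ∂_1 are all 1, so H_0 = Z.

H_0 = Z.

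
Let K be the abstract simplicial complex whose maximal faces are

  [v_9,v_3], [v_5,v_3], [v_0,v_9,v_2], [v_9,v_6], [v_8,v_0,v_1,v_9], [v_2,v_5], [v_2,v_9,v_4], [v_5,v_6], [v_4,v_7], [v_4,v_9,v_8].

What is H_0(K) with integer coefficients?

H_0 ≅ Z.

We work with the vertex ordering v_0 < v_1 < v_2 < v_3 < v_4 < v_5 < v_6 < v_7 < v_8 < v_9. The simplices of K, each written with vertices in increasing order, are:

  0-simplices (10): [v_0], [v_1], [v_2], [v_3], [v_4], [v_5], [v_6], [v_7], [v_8], [v_9]
  1-simplices (17): (17 of them)
  2-simplices (7): [v_0,v_1,v_8], [v_0,v_1,v_9], [v_0,v_2,v_9], [v_0,v_8,v_9], [v_1,v_8,v_9], [v_2,v_4,v_9], [v_4,v_8,v_9]
  3-simplices (1): [v_0,v_1,v_8,v_9]

so the chain groups are C_0 ≅ Z^10, C_1 ≅ Z^17, C_2 ≅ Z^7, C_3 ≅ Z^1.

The boundary map ∂_1: C_1 → C_0 is given by ∂[p,q] = [q] − [p]. For instance
  ∂[v_2,v_5] = [v_5] − [v_2].
The resulting 10×17 matrix has rank 9, and its Smith normal form has invariant factors (1,1,1,1,1,1,1,1,1).

Boundary ∂_2: C_2 → C_1 sends each 2-simplex [p,q,r] to [q,r] − [p,r] + [p,q]. For instance
  ∂[v_0,v_1,v_8] = [v_1,v_8] − [v_0,v_8] + [v_0,v_1],
  ∂[v_0,v_2,v_9] = [v_2,v_9] − [v_0,v_9] + [v_0,v_2].
This gives a 17×7 integer matrix of rank 6; reducing to Smith normal form yields diagonal entries (1,1,1,1,1,1).

∂_3: C_3 → C_2 sends each 3-simplex σ to the alternating sum Σ_i (−1)^i (σ with its i-th vertex removed). For instance
  ∂[v_0,v_1,v_8,v_9] = [v_1,v_8,v_9] − [v_0,v_8,v_9] + [v_0,v_1,v_9] − [v_0,v_1,v_8].
As a 7×1 matrix over Z this has rank 1, with invariant factors (1).

Reading off H_k = ker ∂_k / im ∂_{k+1}:

  H_0: rank C_0 − rank ∂_1 = 10 − 9 = 1, and the invariant factors of ∂_1 are all 1, so H_0 ≅ Z.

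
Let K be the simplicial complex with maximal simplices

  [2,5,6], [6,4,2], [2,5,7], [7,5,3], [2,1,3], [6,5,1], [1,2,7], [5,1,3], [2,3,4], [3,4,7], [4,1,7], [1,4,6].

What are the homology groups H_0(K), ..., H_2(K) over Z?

Order the vertices as 1 < 2 < 3 < 4 < 5 < 6 < 7. Listing each simplex with vertices in this order, K has dimension 2 with simplices:

  0-simplices (7): [1], [2], [3], [4], [5], [6], [7]
  1-simplices (18): [1,2], [1,3], [1,4], [1,5], [1,6], [1,7], [2,3], [2,4], [2,5], [2,6], [2,7], [3,4], [3,5], [3,7], [4,6], [4,7], [5,6], [5,7]
  2-simplices (12): [1,2,3], [1,2,7], [1,3,5], [1,4,6], [1,4,7], [1,5,6], [2,3,4], [2,4,6], [2,5,6], [2,5,7], [3,4,7], [3,5,7]

Hence C_0 ≅ Z^7, C_1 ≅ Z^18, C_2 ≅ Z^12.

∂_1: C_1 → C_0 is given by ∂[p,q] = [q] − [p].
This gives a 7×18 integer matrix of rank 6; reducing to Smith normal form yields diagonal entries (1,1,1,1,1,1).

Boundary ∂_2: C_2 → C_1 sends each 2-simplex [p,q,r] to [q,r] − [p,r] + [p,q]. For instance
  ∂[2,5,6] = [5,6] − [2,6] + [2,5],
  ∂[2,5,7] = [5,7] − [2,7] + [2,5].
This gives a 18×12 integer matrix of rank 12; reducing to Smith normal form yields diagonal entries (1,1,1,1,1,1,1,1,1,1,1,2).

Now H_k = ker ∂_k / im ∂_{k+1}, so:

  H_0: rank C_0 − rank ∂_1 = 7 − 6 = 1, and the invariant factors of ∂_1 are all 1, so H_0 ≅ Z.
  H_1: rank ker ∂_1 − rank ∂_2 = (18 − 6) − 12 = 0, and ∂_2 has invariant factor 2 > 1, so H_1 ≅ Z/2Z.
  H_2: rank ker ∂_2 − rank ∂_3 = (12 − 12) − 0 = 0, and there is no ∂_3, so H_2 ≅ 0.

As a check, the Euler characteristic is 7 − 18 + 12 = 1, which agrees with 1 − 0 + 0 = 1.
(K is a triangulation of the real projective plane RP^2.)

H_0 ≅ Z,  H_1 ≅ Z/2Z,  H_2 = 0.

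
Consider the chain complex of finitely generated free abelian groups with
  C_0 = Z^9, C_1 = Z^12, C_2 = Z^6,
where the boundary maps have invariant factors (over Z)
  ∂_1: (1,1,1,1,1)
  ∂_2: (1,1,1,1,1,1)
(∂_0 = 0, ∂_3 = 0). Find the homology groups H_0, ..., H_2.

H_0 = Z^4,  H_1 = Z,  H_2 = 0.

H_0: b_0 = 9 − 0 − 5 = 4; torsion from ∂_1 factors > 1: none. So H_0 = Z^4.
H_1: b_1 = 12 − 5 − 6 = 1; torsion from ∂_2 factors > 1: none. So H_1 = Z.
H_2: b_2 = 6 − 6 − 0 = 0; torsion from ∂_3 factors > 1: none. So H_2 = 0.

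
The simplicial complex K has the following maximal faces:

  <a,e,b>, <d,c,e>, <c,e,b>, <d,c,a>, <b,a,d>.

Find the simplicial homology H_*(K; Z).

We work with the vertex ordering a < b < c < d < e. The simplices of K, each written with vertices in increasing order, are:

  0-simplices (5): a, b, c, d, e
  1-simplices (10): ab, ac, ad, ae, bc, bd, be, cd, ce, de
  2-simplices (5): abd, abe, acd, bce, cde

Hence C_0 ≅ Z^5, C_1 ≅ Z^10, C_2 ≅ Z^5.

The boundary map ∂_1: C_1 → C_0 sends each edge [p,q] (with p < q) to q − p. For instance
  ∂ab = b − a.
This gives a 5×10 integer matrix of rank 4; reducing to Smith normal form yields diagonal entries (1,1,1,1).

Boundary ∂_2: C_2 → C_1 maps a triangle to the signed sum of its edges. For instance
  ∂abd = bd − ad + ab,
  ∂bce = ce − be + bc.
The 10×5 boundary matrix has rank 5 and Smith normal form diag(1,1,1,1,1).

Computing H_k = (kernel of ∂_k) / (image of ∂_{k+1}):

  H_0: rank C_0 − rank ∂_1 = 5 − 4 = 1, and the invariant factors of ∂_1 are all 1, so H_0 = Z.
  H_1: rank ker ∂_1 − rank ∂_2 = (10 − 4) − 5 = 1, and the invariant factors of ∂_2 are all 1, so H_1 = Z.
  H_2: rank ker ∂_2 − rank ∂_3 = (5 − 5) − 0 = 0, and there is no ∂_3, so H_2 = 0.

H_0 = Z,  H_1 = Z,  H_2 = 0.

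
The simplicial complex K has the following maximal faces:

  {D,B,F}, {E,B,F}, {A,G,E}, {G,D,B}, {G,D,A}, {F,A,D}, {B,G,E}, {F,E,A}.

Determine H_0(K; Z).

H_0 = Z.

Fix the vertex order A < B < D < E < F < G and write every simplex with vertices in increasing order. Then dim K = 2 and the simplices of K are:

  0-simplices (6): A, B, D, E, F, G
  1-simplices (12): AD, AE, AF, AG, BD, BE, BF, BG, DF, DG, EF, EG
  2-simplices (8): ADF, ADG, AEF, AEG, BDF, BDG, BEF, BEG

Hence C_0 ≅ Z^6, C_1 ≅ Z^12, C_2 ≅ Z^8.

Boundary ∂_1: C_1 → C_0 maps an edge to its endpoints' difference, ∂[p,q] = q − p. For instance
  ∂DF = F − D.
As a 6×12 matrix over Z this has rank 5, with invariant factors (1,1,1,1,1).

Boundary ∂_2: C_2 → C_1 sends each 2-simplex [p,q,r] to [q,r] − [p,r] + [p,q]. For instance
  ∂ADF = DF − AF + AD,
  ∂BEG = EG − BG + BE.
The resulting 12×8 matrix has rank 7, and its Smith normal form has invariant factors (1,1,1,1,1,1,1).

Computing H_k = (kernel of ∂_k) / (image of ∂_{k+1}):

  H_0: rank C_0 − rank ∂_1 = 6 − 5 = 1, and the invariant factors of ∂_1 are all 1, so H_0 ≅ Z.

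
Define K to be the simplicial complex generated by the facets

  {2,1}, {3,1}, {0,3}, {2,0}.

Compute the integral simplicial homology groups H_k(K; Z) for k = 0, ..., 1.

H_0 = Z,  H_1 = Z.

Take the total order 0 < 1 < 2 < 3 on the vertex set. Then K (dimension 1) consists of the simplices:

  0-simplices (4): [0], [1], [2], [3]
  1-simplices (4): [0,2], [0,3], [1,2], [1,3]

Hence C_0 ≅ Z^4, C_1 ≅ Z^4.

∂_1: C_1 → C_0 is given by ∂[p,q] = [q] − [p]. For instance
  ∂[0,2] = [2] − [0].
The resulting 4×4 matrix has rank 3, and its Smith normal form has invariant factors (1,1,1).

Computing H_k = (kernel of ∂_k) / (image of ∂_{k+1}):

  H_0: rank C_0 − rank ∂_1 = 4 − 3 = 1, and the invariant factors of ∂_1 are all 1, so H_0 ≅ Z.
  H_1: rank ker ∂_1 − rank ∂_2 = (4 − 3) − 0 = 1, and there is no ∂_2, so H_1 ≅ Z.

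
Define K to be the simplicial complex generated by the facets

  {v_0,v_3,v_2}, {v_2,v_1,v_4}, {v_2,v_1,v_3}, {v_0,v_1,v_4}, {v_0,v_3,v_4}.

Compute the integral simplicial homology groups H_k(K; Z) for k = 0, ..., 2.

We work with the vertex ordering v_0 < v_1 < v_2 < v_3 < v_4. The simplices of K, each written with vertices in increasing order, are:

  0-simplices (5): [v_0], [v_1], [v_2], [v_3], [v_4]
  1-simplices (10): [v_0,v_1], [v_0,v_2], [v_0,v_3], [v_0,v_4], [v_1,v_2], [v_1,v_3], [v_1,v_4], [v_2,v_3], [v_2,v_4], [v_3,v_4]
  2-simplices (5): [v_0,v_1,v_4], [v_0,v_2,v_3], [v_0,v_3,v_4], [v_1,v_2,v_3], [v_1,v_2,v_4]

so the chain groups are C_0 ≅ Z^5, C_1 ≅ Z^10, C_2 ≅ Z^5.

Boundary ∂_1: C_1 → C_0 sends each edge [p,q] (with p < q) to q − p.
The 5×10 boundary matrix has rank 4 and Smith normal form diag(1,1,1,1).

The boundary map ∂_2: C_2 → C_1 acts by ∂[p,q,r] = [q,r] − [p,r] + [p,q]. For instance
  ∂[v_0,v_2,v_3] = [v_2,v_3] − [v_0,v_3] + [v_0,v_2],
  ∂[v_0,v_3,v_4] = [v_3,v_4] − [v_0,v_4] + [v_0,v_3].
As a 10×5 matrix over Z this has rank 5, with invariant factors (1,1,1,1,1).

Computing H_k = (kernel of ∂_k) / (image of ∂_{k+1}):

  H_0: rank C_0 − rank ∂_1 = 5 − 4 = 1, and the invariant factors of ∂_1 are all 1, so H_0 ≅ Z.
  H_1: rank ker ∂_1 − rank ∂_2 = (10 − 4) − 5 = 1, and the invariant factors of ∂_2 are all 1, so H_1 ≅ Z.
  H_2: rank ker ∂_2 − rank ∂_3 = (5 − 5) − 0 = 0, and there is no ∂_3, so H_2 ≅ 0.

(K is a triangulation of the Möbius band.)

H_0 = Z,  H_1 = Z,  H_2 = 0.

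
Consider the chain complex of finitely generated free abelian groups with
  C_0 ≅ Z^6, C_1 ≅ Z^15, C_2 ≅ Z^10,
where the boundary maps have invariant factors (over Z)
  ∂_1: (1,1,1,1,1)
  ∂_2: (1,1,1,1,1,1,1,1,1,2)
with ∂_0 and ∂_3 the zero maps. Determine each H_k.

H_0 ≅ Z,  H_1 ≅ Z/2Z,  H_2 = 0.

H_0: b_0 = 6 − 0 − 5 = 1; torsion from ∂_1 factors > 1: none. So H_0 ≅ Z.
H_1: b_1 = 15 − 5 − 10 = 0; torsion from ∂_2 factors > 1: [2]. So H_1 ≅ Z/2Z.
H_2: b_2 = 10 − 10 − 0 = 0; torsion from ∂_3 factors > 1: none. So H_2 ≅ 0.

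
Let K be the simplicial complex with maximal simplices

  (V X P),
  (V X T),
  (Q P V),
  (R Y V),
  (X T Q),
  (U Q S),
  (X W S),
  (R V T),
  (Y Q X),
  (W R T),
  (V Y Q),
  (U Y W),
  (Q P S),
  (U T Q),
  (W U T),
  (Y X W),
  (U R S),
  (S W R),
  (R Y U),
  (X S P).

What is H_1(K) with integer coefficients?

H_1 = Z ⊕ Z/2Z.

Take the total order P < Q < R < S < T < U < V < W < X < Y on the vertex set. Then K (dimension 2) consists of the simplices:

  0-simplices (10): P, Q, R, S, T, U, V, W, X, Y
  1-simplices (30): PQ, PS, PV, PX, QS, QT, QU, QV, QX, QY, RS, RT, RU, RV, RW, RY, SU, SW, SX, TU, TV, TW, TX, UW, UY, VX, VY, WX, WY, XY
  2-simplices (20): PQS, PQV, PSX, PVX, QSU, QTU, QTX, QVY, QXY, RSU, RSW, RTV, RTW, RUY, RVY, SWX, TUW, TVX, UWY, WXY

giving chain groups C_0 ≅ Z^10, C_1 ≅ Z^30, C_2 ≅ Z^20.

∂_1: C_1 → C_0 sends each edge [p,q] (with p < q) to q − p.
The 10×30 boundary matrix has rank 9 and Smith normal form diag(1,1,1,1,1,1,1,1,1).

Boundary ∂_2: C_2 → C_1 sends each 2-simplex [p,q,r] to [q,r] − [p,r] + [p,q]. For instance
  ∂RUY = UY − RY + RU,
  ∂RTW = TW − RW + RT.
As a 30×20 matrix over Z this has rank 20, with invariant factors (1,1,1,1,1,1,1,1,1,1,1,1,1,1,1,1,1,1,1,2).

Reading off H_k = ker ∂_k / im ∂_{k+1}:

  H_1: rank ker ∂_1 − rank ∂_2 = (30 − 9) − 20 = 1, and ∂_2 has invariant factor 2 > 1, so H_1 = Z ⊕ Z/2Z.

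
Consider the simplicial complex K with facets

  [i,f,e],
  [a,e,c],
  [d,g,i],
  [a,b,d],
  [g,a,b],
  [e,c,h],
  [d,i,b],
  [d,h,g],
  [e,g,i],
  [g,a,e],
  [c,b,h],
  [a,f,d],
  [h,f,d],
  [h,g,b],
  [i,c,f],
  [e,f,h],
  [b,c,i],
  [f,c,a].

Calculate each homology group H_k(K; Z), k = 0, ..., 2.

H_0 ≅ Z,  H_1 ≅ Z × Z/2,  H_2 = 0.

Fix the vertex order a < b < c < d < e < f < g < h < i and write every simplex with vertices in increasing order. Then dim K = 2 and the simplices of K are:

  0-simplices (9): a, b, c, d, e, f, g, h, i
  1-simplices (27): ab, ac, ad, ae, af, ag, bc, bd, bg, bh, bi, ce, cf, ch, ci, df, dg, dh, di, ef, eg, eh, ei, fh, fi, gh, gi
  2-simplices (18): abd, abg, ace, acf, adf, aeg, bch, bci, bdi, bgh, ceh, cfi, dfh, dgh, dgi, efh, efi, egi

giving chain groups C_0 ≅ Z^9, C_1 ≅ Z^27, C_2 ≅ Z^18.

Boundary ∂_1: C_1 → C_0 is given by ∂[p,q] = [q] − [p].
This gives a 9×27 integer matrix of rank 8; reducing to Smith normal form yields diagonal entries (1,1,1,1,1,1,1,1).

Boundary ∂_2: C_2 → C_1 sends each 2-simplex [p,q,r] to [q,r] − [p,r] + [p,q]. For instance
  ∂dgi = gi − di + dg,
  ∂efi = fi − ei + ef.
As a 27×18 matrix over Z this has rank 18, with invariant factors (1,1,1,1,1,1,1,1,1,1,1,1,1,1,1,1,1,2).

From H_k ≅ ker(∂_k) / im(∂_{k+1}) we obtain:

  H_0: rank C_0 − rank ∂_1 = 9 − 8 = 1, and the invariant factors of ∂_1 are all 1, so H_0 ≅ Z.
  H_1: rank ker ∂_1 − rank ∂_2 = (27 − 8) − 18 = 1, and ∂_2 has invariant factor 2 > 1, so H_1 ≅ Z × Z/2.
  H_2: rank ker ∂_2 − rank ∂_3 = (18 − 18) − 0 = 0, and there is no ∂_3, so H_2 ≅ 0.

As a check, the Euler characteristic is 9 − 27 + 18 = 0, which agrees with 1 − 1 + 0 = 0.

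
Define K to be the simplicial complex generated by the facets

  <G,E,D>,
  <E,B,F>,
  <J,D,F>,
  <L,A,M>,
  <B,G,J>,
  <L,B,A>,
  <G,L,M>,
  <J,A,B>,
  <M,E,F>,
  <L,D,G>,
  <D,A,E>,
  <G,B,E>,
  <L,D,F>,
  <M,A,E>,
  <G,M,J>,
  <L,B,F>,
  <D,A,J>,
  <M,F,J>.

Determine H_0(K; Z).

H_0 ≅ Z.

We work with the vertex ordering A < B < D < E < F < G < J < L < M. The simplices of K, each written with vertices in increasing order, are:

  0-simplices (9): A, B, D, E, F, G, J, L, M
  1-simplices (27): AB, AD, AE, AJ, AL, AM, BE, BF, BG, BJ, BL, DE, DF, DG, DJ, DL, EF, EG, EM, FJ, FL, FM, GJ, GL, GM, JM, LM
  2-simplices (18): ABJ, ABL, ADE, ADJ, AEM, ALM, BEF, BEG, BFL, BGJ, DEG, DFJ, DFL, DGL, EFM, FJM, GJM, GLM

giving chain groups C_0 ≅ Z^9, C_1 ≅ Z^27, C_2 ≅ Z^18.

The boundary map ∂_1: C_1 → C_0 sends each edge [p,q] (with p < q) to q − p. For instance
  ∂EG = G − E.
The 9×27 boundary matrix has rank 8 and Smith normal form diag(1,1,1,1,1,1,1,1).

The boundary map ∂_2: C_2 → C_1 acts by ∂[p,q,r] = [q,r] − [p,r] + [p,q]. For instance
  ∂FJM = JM − FM + FJ,
  ∂BEF = EF − BF + BE.
This gives a 27×18 integer matrix of rank 17; reducing to Smith normal form yields diagonal entries (1,1,1,1,1,1,1,1,1,1,1,1,1,1,1,1,1).

Computing H_k = (kernel of ∂_k) / (image of ∂_{k+1}):

  H_0: rank C_0 − rank ∂_1 = 9 − 8 = 1, and the invariant factors of ∂_1 are all 1, so H_0 ≅ Z.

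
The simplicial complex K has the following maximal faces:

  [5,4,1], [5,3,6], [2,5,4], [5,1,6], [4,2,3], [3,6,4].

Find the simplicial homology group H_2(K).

Take the total order 1 < 2 < 3 < 4 < 5 < 6 on the vertex set. Then K (dimension 2) consists of the simplices:

  0-simplices (6): [1], [2], [3], [4], [5], [6]
  1-simplices (12): [1,4], [1,5], [1,6], [2,3], [2,4], [2,5], [3,4], [3,5], [3,6], [4,5], [4,6], [5,6]
  2-simplices (6): [1,4,5], [1,5,6], [2,3,4], [2,4,5], [3,4,6], [3,5,6]

so the chain groups are C_0 ≅ Z^6, C_1 ≅ Z^12, C_2 ≅ Z^6.

∂_1: C_1 → C_0 is given by ∂[p,q] = [q] − [p].
The resulting 6×12 matrix has rank 5, and its Smith normal form has invariant factors (1,1,1,1,1).

∂_2: C_2 → C_1 acts by ∂[p,q,r] = [q,r] − [p,r] + [p,q]. For instance
  ∂[3,5,6] = [5,6] − [3,6] + [3,5],
  ∂[2,4,5] = [4,5] − [2,5] + [2,4].
The resulting 12×6 matrix has rank 6, and its Smith normal form has invariant factors (1,1,1,1,1,1).

From H_k ≅ ker(∂_k) / im(∂_{k+1}) we obtain:

  H_2: rank ker ∂_2 − rank ∂_3 = (6 − 6) − 0 = 0, and there is no ∂_3, so H_2 ≅ 0.

H_2 ≅ 0.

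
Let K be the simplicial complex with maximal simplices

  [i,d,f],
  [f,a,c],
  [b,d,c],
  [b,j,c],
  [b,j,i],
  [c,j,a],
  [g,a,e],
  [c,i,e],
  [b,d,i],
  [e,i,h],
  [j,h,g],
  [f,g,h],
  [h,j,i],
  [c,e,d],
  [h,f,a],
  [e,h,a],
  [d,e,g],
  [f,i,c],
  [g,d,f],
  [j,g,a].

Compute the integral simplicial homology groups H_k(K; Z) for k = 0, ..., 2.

K has 10 vertices, 30 edges, 20 triangles.
rank ∂_0 = 0, rank ∂_1 = 9 ⇒ b_0 = 10 − 0 − 9 = 1; all invariant factors of ∂_1 are 1 so no torsion. So H_0 = Z.
rank ∂_1 = 9, rank ∂_2 = 20 ⇒ b_1 = 30 − 9 − 20 = 1; ∂_2 has invariant factor(s) [2] giving torsion. So H_1 = Z × Z/2.
rank ∂_2 = 20, rank ∂_3 = 0 ⇒ b_2 = 20 − 20 − 0 = 0. So H_2 = 0.

H_0 ≅ Z,  H_1 ≅ Z × Z/2,  H_2 = 0.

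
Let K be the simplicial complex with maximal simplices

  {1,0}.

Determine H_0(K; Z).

H_0 ≅ Z.

Order the vertices as 0 < 1. Listing each simplex with vertices in this order, K has dimension 1 with simplices:

  0-simplices (2): [0], [1]
  1-simplices (1): [0,1]

giving chain groups C_0 ≅ Z^2, C_1 ≅ Z^1.

The boundary map ∂_1: C_1 → C_0 is given by ∂[p,q] = [q] − [p]. For instance
  ∂[0,1] = [1] − [0].
This gives a 2×1 integer matrix of rank 1; reducing to Smith normal form yields diagonal entries (1).

Reading off H_k = ker ∂_k / im ∂_{k+1}:

  H_0: rank C_0 − rank ∂_1 = 2 − 1 = 1, and the invariant factors of ∂_1 are all 1, so H_0 ≅ Z.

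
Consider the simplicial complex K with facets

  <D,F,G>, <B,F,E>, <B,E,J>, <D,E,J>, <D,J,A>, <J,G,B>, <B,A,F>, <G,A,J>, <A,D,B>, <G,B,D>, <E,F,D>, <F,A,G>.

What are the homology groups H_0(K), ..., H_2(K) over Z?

Fix the vertex order A < B < D < E < F < G < J and write every simplex with vertices in increasing order. Then dim K = 2 and the simplices of K are:

  0-simplices (7): A, B, D, E, F, G, J
  1-simplices (18): AB, AD, AF, AG, AJ, BD, BE, BF, BG, BJ, DE, DF, DG, DJ, EF, EJ, FG, GJ
  2-simplices (12): ABD, ABF, ADJ, AFG, AGJ, BDG, BEF, BEJ, BGJ, DEF, DEJ, DFG

giving chain groups C_0 ≅ Z^7, C_1 ≅ Z^18, C_2 ≅ Z^12.

Boundary ∂_1: C_1 → C_0 is given by ∂[p,q] = [q] − [p]. For instance
  ∂BF = F − B.
The resulting 7×18 matrix has rank 6, and its Smith normal form has invariant factors (1,1,1,1,1,1).

The boundary map ∂_2: C_2 → C_1 acts by ∂[p,q,r] = [q,r] − [p,r] + [p,q]. For instance
  ∂DEF = EF − DF + DE,
  ∂BGJ = GJ − BJ + BG.
The resulting 18×12 matrix has rank 12, and its Smith normal form has invariant factors (1,1,1,1,1,1,1,1,1,1,1,2).

Now H_k = ker ∂_k / im ∂_{k+1}, so:

  H_0: rank C_0 − rank ∂_1 = 7 − 6 = 1, and the invariant factors of ∂_1 are all 1, so H_0 ≅ Z.
  H_1: rank ker ∂_1 − rank ∂_2 = (18 − 6) − 12 = 0, and ∂_2 has invariant factor 2 > 1, so H_1 ≅ Z/2.
  H_2: rank ker ∂_2 − rank ∂_3 = (12 − 12) − 0 = 0, and there is no ∂_3, so H_2 ≅ 0.

H_0 ≅ Z,  H_1 ≅ Z/2,  H_2 = 0.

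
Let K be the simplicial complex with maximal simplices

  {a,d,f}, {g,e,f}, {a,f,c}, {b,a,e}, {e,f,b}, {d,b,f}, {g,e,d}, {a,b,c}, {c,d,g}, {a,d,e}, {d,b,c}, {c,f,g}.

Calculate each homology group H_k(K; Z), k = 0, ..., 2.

Fix the vertex order a < b < c < d < e < f < g and write every simplex with vertices in increasing order. Then dim K = 2 and the simplices of K are:

  0-simplices (7): a, b, c, d, e, f, g
  1-simplices (18): ab, ac, ad, ae, af, bc, bd, be, bf, cd, cf, cg, de, df, dg, ef, eg, fg
  2-simplices (12): abc, abe, acf, ade, adf, bcd, bdf, bef, cdg, cfg, deg, efg

giving chain groups C_0 ≅ Z^7, C_1 ≅ Z^18, C_2 ≅ Z^12.

The boundary map ∂_1: C_1 → C_0 sends each edge [p,q] (with p < q) to q − p. For instance
  ∂ae = e − a.
This gives a 7×18 integer matrix of rank 6; reducing to Smith normal form yields diagonal entries (1,1,1,1,1,1).

Boundary ∂_2: C_2 → C_1 maps a triangle to the signed sum of its edges. For instance
  ∂abe = be − ae + ab,
  ∂cfg = fg − cg + cf.
This gives a 18×12 integer matrix of rank 12; reducing to Smith normal form yields diagonal entries (1,1,1,1,1,1,1,1,1,1,1,2).

Now H_k = ker ∂_k / im ∂_{k+1}, so:

  H_0: rank C_0 − rank ∂_1 = 7 − 6 = 1, and the invariant factors of ∂_1 are all 1, so H_0 ≅ Z.
  H_1: rank ker ∂_1 − rank ∂_2 = (18 − 6) − 12 = 0, and ∂_2 has invariant factor 2 > 1, so H_1 ≅ Z/2.
  H_2: rank ker ∂_2 − rank ∂_3 = (12 − 12) − 0 = 0, and there is no ∂_3, so H_2 ≅ 0.

H_0 ≅ Z,  H_1 ≅ Z/2,  H_2 = 0.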